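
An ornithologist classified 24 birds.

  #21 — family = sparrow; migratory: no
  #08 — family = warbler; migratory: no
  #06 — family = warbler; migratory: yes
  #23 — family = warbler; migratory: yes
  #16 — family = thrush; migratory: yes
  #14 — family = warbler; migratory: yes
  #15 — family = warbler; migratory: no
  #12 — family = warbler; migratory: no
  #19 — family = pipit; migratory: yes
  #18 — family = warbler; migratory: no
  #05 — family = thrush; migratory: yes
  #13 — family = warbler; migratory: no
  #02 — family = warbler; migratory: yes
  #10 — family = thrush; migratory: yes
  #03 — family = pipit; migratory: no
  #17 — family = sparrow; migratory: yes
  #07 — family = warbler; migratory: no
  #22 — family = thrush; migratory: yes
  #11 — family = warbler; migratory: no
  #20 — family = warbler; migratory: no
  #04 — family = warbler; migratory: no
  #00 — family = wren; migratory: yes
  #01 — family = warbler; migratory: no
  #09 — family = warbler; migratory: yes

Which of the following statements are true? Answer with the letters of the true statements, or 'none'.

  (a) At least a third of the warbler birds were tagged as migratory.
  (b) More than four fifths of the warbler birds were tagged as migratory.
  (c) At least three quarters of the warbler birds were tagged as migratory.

(a)

|A| = 15, |A ∩ B| = 5, |A ∖ B| = 10.
(a) |A ∩ B| / |A| ≥ 1/3: holds.
(b) |A ∩ B| / |A| > 4/5: fails.
(c) |A ∩ B| / |A| ≥ 3/4: fails.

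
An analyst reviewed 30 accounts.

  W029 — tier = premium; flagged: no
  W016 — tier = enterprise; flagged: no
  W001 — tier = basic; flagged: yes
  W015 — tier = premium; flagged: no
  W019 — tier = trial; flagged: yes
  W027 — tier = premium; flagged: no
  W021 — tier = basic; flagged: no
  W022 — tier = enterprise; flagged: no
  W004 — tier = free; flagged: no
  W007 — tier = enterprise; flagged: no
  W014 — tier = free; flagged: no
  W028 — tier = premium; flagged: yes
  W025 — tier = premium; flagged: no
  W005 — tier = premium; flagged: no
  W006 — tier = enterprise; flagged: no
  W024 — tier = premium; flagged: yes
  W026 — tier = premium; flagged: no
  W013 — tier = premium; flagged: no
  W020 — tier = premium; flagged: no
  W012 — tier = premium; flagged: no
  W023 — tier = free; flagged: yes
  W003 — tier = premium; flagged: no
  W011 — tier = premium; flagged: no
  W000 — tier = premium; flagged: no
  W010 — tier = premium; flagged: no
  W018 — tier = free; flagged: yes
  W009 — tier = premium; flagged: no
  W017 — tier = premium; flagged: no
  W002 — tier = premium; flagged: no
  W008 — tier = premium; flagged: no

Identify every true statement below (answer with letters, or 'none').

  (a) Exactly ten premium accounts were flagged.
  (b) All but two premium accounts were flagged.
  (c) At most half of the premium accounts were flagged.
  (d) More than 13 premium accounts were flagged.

|A| = 19, |A ∩ B| = 2, |A ∖ B| = 17.
(a) |A ∩ B| = 10: fails.
(b) |A ∖ B| = 2: fails.
(c) |A ∩ B| ≤ |A ∖ B|: holds.
(d) |A ∩ B| > 13: fails.

(c)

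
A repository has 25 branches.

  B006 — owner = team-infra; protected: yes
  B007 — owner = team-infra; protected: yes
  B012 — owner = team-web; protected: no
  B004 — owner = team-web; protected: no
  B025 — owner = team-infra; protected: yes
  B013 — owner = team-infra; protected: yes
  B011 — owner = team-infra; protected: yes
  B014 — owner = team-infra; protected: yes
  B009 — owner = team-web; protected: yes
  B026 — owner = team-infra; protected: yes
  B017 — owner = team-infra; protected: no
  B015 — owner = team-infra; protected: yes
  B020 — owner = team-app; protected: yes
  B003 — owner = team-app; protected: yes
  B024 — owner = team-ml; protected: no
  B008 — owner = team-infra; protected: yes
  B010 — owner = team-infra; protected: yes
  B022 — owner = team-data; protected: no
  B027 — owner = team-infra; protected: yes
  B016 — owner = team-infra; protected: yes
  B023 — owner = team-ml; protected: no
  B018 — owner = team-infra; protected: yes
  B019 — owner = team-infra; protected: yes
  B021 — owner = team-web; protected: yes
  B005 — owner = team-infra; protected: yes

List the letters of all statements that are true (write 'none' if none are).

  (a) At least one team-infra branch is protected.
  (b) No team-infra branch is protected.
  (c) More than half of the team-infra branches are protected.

|A| = 16, |A ∩ B| = 15, |A ∖ B| = 1.
(a) A ∩ B ≠ ∅ (|A ∩ B| ≥ 1): holds.
(b) A ∩ B = ∅ (|A ∩ B| = 0): fails.
(c) |A ∩ B| > |A ∖ B|: holds.

(a), (c)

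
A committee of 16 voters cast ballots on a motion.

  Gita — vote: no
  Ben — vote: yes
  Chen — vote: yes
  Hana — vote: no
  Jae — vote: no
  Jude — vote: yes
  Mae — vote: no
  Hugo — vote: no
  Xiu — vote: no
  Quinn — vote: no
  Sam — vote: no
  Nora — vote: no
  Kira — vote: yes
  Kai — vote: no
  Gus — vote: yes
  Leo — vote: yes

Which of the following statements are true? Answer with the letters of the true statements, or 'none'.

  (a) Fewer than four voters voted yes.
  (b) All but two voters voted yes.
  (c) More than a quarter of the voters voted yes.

|A| = 16, |A ∩ B| = 6, |A ∖ B| = 10.
(a) |A ∩ B| < 4: fails.
(b) |A ∖ B| = 2: fails.
(c) |A ∩ B| / |A| > 1/4: holds.

(c)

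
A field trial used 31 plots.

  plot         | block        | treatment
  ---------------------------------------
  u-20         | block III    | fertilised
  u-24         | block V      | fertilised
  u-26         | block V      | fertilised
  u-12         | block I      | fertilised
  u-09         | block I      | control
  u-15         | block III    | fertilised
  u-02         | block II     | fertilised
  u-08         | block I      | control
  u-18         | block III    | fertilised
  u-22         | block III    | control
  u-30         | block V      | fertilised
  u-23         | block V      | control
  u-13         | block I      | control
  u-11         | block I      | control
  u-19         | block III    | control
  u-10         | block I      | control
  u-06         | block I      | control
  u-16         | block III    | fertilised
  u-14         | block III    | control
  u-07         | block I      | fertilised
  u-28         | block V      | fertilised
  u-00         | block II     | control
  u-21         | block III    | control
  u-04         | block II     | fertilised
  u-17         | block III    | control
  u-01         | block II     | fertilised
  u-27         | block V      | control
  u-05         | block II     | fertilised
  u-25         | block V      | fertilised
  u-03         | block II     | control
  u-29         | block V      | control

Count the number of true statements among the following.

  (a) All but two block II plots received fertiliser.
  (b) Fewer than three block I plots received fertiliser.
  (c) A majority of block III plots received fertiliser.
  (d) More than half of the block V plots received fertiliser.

3

(a) block II: |A| = 6, |A ∩ B| = 4; needs |A ∖ B| = 2 — true.
(b) block I: |A| = 8, |A ∩ B| = 2; needs |A ∩ B| < 3 — true.
(c) block III: |A| = 9, |A ∩ B| = 4; needs |A ∩ B| > |A ∖ B| — false.
(d) block V: |A| = 8, |A ∩ B| = 5; needs |A ∩ B| > |A ∖ B| — true.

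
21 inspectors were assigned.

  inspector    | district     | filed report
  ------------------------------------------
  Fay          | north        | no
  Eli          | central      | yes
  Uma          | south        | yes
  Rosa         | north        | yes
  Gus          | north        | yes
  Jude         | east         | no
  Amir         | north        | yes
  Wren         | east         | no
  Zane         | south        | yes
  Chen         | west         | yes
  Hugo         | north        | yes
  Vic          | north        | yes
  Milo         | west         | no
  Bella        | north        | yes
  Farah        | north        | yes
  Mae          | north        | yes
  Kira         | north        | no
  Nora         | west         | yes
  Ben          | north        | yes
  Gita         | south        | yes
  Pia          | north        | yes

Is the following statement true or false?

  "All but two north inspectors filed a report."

Truth condition: |A ∖ B| = 2.
A (the restrictor) = {Fay, Rosa, Gus, Amir, Hugo, Vic, Bella, Farah, Mae, Kira, Ben, Pia}, |A| = 12.
A ∖ B = {Fay, Kira}, so |A ∖ B| = 2.
|A ∖ B| = 2, so the statement is true.

True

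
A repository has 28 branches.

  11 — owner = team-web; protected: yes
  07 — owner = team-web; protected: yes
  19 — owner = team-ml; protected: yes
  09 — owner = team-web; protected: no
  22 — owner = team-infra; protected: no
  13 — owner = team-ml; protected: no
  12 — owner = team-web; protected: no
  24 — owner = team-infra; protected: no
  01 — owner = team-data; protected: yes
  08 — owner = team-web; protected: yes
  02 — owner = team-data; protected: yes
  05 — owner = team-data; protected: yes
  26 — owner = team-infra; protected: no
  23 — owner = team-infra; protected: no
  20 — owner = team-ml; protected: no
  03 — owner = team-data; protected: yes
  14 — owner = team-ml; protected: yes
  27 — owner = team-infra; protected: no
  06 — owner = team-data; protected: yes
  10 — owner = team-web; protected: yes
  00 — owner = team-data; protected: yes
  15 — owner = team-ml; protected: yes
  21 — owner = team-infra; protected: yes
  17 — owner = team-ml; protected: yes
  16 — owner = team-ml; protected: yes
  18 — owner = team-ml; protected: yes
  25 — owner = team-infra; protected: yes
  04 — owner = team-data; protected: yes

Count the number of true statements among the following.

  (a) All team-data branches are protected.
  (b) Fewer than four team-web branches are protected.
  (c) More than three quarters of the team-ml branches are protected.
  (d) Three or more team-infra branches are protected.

(a) team-data: |A| = 7, |A ∩ B| = 7; needs A ⊆ B, i.e. every element of A is in B (|A ∖ B| = 0) — true.
(b) team-web: |A| = 6, |A ∩ B| = 4; needs |A ∩ B| < 4 — false.
(c) team-ml: |A| = 8, |A ∩ B| = 6; needs |A ∩ B| / |A| > 3/4 — false.
(d) team-infra: |A| = 7, |A ∩ B| = 2; needs |A ∩ B| ≥ 3 — false.

1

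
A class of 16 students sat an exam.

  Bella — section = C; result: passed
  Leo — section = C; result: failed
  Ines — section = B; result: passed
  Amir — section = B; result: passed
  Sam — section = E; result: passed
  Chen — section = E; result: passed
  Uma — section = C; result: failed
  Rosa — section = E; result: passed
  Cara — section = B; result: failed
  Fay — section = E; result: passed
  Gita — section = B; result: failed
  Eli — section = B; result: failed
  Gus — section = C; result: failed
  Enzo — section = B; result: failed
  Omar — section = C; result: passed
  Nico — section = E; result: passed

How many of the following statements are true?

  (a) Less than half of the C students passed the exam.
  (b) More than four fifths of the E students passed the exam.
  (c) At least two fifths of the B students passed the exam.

(a) C: |A| = 5, |A ∩ B| = 2; needs |A ∩ B| < |A ∖ B| — true.
(b) E: |A| = 5, |A ∩ B| = 5; needs |A ∩ B| / |A| > 4/5 — true.
(c) B: |A| = 6, |A ∩ B| = 2; needs |A ∩ B| / |A| ≥ 2/5 — false.

2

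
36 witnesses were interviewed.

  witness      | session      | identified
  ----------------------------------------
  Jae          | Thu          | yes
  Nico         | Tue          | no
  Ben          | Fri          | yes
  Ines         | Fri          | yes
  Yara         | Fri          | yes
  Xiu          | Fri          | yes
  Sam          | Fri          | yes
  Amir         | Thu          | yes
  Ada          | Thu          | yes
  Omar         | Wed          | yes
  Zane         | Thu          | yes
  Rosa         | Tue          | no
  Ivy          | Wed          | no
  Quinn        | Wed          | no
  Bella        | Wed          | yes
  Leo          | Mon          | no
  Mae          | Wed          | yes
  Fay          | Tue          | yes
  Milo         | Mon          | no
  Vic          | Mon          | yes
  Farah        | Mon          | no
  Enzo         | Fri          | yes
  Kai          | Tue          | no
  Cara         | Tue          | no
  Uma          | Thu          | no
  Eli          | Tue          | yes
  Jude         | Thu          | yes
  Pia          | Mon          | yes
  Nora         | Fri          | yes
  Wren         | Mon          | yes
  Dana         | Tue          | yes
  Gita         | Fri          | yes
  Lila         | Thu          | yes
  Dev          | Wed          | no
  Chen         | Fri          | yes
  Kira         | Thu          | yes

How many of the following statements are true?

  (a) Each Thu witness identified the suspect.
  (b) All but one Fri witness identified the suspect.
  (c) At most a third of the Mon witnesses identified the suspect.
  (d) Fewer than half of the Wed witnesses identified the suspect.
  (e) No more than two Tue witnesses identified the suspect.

(a) Thu: |A| = 8, |A ∩ B| = 7; needs A ⊆ B, i.e. every element of A is in B (|A ∖ B| = 0) — false.
(b) Fri: |A| = 9, |A ∩ B| = 9; needs |A ∖ B| = 1 — false.
(c) Mon: |A| = 6, |A ∩ B| = 3; needs |A ∩ B| / |A| ≤ 1/3 — false.
(d) Wed: |A| = 6, |A ∩ B| = 3; needs |A ∩ B| < |A ∖ B| — false.
(e) Tue: |A| = 7, |A ∩ B| = 3; needs |A ∩ B| ≤ 2 — false.

0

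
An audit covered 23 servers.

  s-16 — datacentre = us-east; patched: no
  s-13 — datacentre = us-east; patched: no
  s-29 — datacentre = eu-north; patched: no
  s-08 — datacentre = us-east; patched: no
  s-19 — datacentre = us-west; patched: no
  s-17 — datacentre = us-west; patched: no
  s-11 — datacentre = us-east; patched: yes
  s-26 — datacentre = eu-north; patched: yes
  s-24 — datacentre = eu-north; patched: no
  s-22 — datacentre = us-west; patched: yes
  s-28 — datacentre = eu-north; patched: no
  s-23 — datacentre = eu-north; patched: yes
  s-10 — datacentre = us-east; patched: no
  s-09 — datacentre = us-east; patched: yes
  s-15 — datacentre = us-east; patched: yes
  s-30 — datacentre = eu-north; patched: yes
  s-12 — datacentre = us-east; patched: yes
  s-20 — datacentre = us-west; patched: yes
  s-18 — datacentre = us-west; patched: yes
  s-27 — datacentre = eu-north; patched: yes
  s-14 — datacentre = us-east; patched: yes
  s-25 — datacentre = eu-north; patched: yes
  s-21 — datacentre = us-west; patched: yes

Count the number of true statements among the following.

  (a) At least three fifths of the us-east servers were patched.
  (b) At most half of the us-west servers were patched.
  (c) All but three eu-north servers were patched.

(a) us-east: |A| = 9, |A ∩ B| = 5; needs |A ∩ B| / |A| ≥ 3/5 — false.
(b) us-west: |A| = 6, |A ∩ B| = 4; needs |A ∩ B| ≤ |A ∖ B| — false.
(c) eu-north: |A| = 8, |A ∩ B| = 5; needs |A ∖ B| = 3 — true.

1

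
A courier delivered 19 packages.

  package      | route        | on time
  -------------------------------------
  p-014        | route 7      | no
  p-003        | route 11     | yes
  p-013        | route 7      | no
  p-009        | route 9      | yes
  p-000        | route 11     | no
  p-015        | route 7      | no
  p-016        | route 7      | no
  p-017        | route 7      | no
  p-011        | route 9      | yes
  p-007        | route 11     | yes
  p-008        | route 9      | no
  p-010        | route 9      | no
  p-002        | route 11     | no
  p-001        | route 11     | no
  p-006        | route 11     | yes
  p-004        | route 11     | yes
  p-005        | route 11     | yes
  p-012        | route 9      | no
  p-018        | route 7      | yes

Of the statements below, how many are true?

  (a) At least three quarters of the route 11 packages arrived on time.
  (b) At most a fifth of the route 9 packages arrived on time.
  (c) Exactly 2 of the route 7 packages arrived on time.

0

(a) route 11: |A| = 8, |A ∩ B| = 5; needs |A ∩ B| / |A| ≥ 3/4 — false.
(b) route 9: |A| = 5, |A ∩ B| = 2; needs |A ∩ B| / |A| ≤ 1/5 — false.
(c) route 7: |A| = 6, |A ∩ B| = 1; needs |A ∩ B| = 2 — false.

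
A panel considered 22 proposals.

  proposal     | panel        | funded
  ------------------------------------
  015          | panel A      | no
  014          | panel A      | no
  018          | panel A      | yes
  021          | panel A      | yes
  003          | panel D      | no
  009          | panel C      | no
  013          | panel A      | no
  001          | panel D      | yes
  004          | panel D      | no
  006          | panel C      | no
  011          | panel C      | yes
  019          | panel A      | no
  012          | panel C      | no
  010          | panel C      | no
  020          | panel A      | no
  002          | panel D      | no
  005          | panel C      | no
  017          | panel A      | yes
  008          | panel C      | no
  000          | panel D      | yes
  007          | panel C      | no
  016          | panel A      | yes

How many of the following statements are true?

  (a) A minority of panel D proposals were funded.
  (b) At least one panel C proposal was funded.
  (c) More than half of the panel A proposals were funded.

2

(a) panel D: |A| = 5, |A ∩ B| = 2; needs |A ∩ B| < |A ∖ B| — true.
(b) panel C: |A| = 8, |A ∩ B| = 1; needs A ∩ B ≠ ∅ (|A ∩ B| ≥ 1) — true.
(c) panel A: |A| = 9, |A ∩ B| = 4; needs |A ∩ B| > |A ∖ B| — false.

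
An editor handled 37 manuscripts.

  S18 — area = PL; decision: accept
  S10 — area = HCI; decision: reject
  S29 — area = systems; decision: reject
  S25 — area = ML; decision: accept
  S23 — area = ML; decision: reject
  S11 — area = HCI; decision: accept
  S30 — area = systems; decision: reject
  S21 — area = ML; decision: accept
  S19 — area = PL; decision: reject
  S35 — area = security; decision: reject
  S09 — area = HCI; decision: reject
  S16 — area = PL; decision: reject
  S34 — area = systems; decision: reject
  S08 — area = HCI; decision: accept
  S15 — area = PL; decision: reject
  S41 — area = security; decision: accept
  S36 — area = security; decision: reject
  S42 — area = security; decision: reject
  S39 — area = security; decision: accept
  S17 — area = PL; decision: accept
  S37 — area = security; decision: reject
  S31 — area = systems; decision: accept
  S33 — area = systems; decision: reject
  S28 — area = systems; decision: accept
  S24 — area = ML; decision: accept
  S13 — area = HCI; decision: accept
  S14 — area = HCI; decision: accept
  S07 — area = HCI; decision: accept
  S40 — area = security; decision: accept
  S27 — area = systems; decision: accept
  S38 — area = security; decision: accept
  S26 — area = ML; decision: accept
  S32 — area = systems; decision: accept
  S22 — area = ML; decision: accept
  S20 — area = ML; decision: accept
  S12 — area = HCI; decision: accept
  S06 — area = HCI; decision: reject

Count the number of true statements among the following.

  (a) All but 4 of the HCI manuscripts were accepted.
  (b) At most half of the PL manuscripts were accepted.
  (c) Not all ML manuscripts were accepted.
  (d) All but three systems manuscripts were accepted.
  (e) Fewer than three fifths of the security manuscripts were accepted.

3

(a) HCI: |A| = 9, |A ∩ B| = 6; needs |A ∖ B| = 4 — false.
(b) PL: |A| = 5, |A ∩ B| = 2; needs |A ∩ B| ≤ |A ∖ B| — true.
(c) ML: |A| = 7, |A ∩ B| = 6; needs A ⊄ B (|A ∖ B| ≥ 1) — true.
(d) systems: |A| = 8, |A ∩ B| = 4; needs |A ∖ B| = 3 — false.
(e) security: |A| = 8, |A ∩ B| = 4; needs |A ∩ B| / |A| < 3/5 — true.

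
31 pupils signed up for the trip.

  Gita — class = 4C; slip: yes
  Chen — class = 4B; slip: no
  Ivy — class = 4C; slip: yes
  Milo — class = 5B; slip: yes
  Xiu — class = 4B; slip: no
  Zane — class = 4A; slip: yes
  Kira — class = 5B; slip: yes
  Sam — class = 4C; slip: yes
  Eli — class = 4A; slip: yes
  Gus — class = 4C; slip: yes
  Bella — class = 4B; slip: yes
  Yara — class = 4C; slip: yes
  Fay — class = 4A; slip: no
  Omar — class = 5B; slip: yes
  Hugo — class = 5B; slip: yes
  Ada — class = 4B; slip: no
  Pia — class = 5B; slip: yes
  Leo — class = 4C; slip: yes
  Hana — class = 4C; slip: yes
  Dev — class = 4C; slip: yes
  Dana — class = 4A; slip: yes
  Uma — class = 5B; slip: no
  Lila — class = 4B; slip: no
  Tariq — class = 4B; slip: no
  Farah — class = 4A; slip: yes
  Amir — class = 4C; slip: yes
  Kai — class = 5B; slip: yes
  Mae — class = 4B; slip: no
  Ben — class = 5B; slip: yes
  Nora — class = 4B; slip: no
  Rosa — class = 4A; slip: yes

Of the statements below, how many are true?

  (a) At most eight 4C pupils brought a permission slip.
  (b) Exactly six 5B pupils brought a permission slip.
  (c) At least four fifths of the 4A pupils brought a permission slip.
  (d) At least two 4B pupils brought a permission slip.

(a) 4C: |A| = 9, |A ∩ B| = 9; needs |A ∩ B| ≤ 8 — false.
(b) 5B: |A| = 8, |A ∩ B| = 7; needs |A ∩ B| = 6 — false.
(c) 4A: |A| = 6, |A ∩ B| = 5; needs |A ∩ B| / |A| ≥ 4/5 — true.
(d) 4B: |A| = 8, |A ∩ B| = 1; needs |A ∩ B| ≥ 2 — false.

1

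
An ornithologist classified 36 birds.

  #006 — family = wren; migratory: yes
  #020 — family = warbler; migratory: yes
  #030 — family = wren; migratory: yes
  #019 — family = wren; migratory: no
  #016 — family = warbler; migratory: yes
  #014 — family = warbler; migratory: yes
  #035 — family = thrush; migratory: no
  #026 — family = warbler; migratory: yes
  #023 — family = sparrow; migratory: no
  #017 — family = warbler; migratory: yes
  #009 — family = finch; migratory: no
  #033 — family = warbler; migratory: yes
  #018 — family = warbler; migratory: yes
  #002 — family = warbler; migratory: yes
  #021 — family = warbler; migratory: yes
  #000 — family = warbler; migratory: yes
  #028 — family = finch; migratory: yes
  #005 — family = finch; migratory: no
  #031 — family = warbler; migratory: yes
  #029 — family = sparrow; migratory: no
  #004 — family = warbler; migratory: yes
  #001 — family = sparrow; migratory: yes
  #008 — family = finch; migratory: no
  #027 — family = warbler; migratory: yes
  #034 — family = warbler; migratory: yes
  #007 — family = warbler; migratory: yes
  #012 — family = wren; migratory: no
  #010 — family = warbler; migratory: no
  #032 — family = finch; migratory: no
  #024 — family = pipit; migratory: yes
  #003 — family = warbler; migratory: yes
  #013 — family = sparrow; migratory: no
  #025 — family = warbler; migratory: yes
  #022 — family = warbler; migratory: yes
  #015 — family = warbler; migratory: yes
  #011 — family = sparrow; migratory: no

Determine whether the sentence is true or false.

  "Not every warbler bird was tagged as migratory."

The determiner here denotes the relation: A ⊄ B (|A ∖ B| ≥ 1).
|A| = 20, |A ∩ B| = 19, |A ∖ B| = 1.
So the statement is true.

True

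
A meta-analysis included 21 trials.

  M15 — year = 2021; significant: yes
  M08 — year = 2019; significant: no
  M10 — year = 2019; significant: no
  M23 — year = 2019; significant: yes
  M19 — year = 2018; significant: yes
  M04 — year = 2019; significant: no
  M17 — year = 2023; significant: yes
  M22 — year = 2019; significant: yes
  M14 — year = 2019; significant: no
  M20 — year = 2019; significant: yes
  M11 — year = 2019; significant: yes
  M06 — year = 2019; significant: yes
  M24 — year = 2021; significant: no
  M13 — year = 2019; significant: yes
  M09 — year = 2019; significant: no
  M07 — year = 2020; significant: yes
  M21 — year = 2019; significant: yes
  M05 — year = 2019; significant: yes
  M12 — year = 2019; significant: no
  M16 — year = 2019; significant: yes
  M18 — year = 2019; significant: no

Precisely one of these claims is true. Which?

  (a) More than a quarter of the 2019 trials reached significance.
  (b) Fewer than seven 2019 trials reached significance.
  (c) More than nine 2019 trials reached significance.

|A| = 16, |A ∩ B| = 9, |A ∖ B| = 7.
(a) requires |A ∩ B| / |A| > 1/4: true.
(b) requires |A ∩ B| < 7: false.
(c) requires |A ∩ B| > 9: false.

(a)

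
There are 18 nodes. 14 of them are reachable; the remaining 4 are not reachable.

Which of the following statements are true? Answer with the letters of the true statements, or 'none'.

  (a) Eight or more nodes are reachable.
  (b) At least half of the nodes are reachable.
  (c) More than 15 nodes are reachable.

(a), (b)

|A| = 18, |A ∩ B| = 14, |A ∖ B| = 4.
(a) |A ∩ B| ≥ 8: holds.
(b) |A ∩ B| ≥ |A ∖ B|: holds.
(c) |A ∩ B| > 15: fails.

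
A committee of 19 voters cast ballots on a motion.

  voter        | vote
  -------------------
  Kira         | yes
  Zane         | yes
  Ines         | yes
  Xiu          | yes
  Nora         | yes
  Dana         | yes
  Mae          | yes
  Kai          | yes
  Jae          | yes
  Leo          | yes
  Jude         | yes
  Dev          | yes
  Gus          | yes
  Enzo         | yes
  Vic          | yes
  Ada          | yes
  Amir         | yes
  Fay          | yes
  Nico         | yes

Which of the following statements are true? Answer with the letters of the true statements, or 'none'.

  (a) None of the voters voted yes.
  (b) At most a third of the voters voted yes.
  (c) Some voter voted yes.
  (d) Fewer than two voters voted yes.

(c)

|A| = 19, |A ∩ B| = 19, |A ∖ B| = 0.
(a) A ∩ B = ∅ (|A ∩ B| = 0): fails.
(b) |A ∩ B| / |A| ≤ 1/3: fails.
(c) A ∩ B ≠ ∅ (|A ∩ B| ≥ 1): holds.
(d) |A ∩ B| < 2: fails.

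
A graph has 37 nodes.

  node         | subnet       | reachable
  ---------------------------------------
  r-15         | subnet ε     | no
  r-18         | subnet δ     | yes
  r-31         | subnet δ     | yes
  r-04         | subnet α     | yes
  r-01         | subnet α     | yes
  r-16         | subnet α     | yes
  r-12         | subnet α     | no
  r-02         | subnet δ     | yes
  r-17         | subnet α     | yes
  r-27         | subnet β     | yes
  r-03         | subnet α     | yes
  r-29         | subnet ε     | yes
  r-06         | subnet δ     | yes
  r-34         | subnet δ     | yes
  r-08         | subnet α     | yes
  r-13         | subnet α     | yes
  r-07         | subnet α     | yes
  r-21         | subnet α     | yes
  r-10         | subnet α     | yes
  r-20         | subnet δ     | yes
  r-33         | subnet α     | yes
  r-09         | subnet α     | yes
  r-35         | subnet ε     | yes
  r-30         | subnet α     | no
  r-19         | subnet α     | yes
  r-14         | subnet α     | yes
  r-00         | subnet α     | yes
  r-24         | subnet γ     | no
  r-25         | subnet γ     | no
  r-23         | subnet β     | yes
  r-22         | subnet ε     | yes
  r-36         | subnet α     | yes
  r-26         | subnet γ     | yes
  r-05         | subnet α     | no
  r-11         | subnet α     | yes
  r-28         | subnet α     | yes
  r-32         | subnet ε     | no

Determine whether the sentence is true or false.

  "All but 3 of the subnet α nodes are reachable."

True

'All but 3 of the subnet α nodes are reachable' holds iff |A ∖ B| = 3.
|A| = 21, |A ∩ B| = 18, |A ∖ B| = 3.
|A ∖ B| = 3, so the statement is true.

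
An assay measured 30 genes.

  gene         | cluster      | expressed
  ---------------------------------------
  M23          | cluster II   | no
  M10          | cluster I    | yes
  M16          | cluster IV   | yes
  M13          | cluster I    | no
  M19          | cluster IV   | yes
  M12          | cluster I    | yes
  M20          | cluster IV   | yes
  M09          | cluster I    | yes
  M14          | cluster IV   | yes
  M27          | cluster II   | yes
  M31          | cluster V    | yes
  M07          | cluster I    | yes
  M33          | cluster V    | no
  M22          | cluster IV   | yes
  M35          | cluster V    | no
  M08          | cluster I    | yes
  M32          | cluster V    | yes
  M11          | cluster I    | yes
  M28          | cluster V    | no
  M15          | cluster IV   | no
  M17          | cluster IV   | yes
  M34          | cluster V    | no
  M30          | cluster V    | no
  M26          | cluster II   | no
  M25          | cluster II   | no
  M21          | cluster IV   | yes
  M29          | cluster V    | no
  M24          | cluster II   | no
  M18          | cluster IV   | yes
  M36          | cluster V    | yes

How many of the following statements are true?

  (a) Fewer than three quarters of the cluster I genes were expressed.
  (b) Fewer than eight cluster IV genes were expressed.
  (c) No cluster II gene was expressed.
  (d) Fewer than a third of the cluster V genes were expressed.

(a) cluster I: |A| = 7, |A ∩ B| = 6; needs |A ∩ B| / |A| < 3/4 — false.
(b) cluster IV: |A| = 9, |A ∩ B| = 8; needs |A ∩ B| < 8 — false.
(c) cluster II: |A| = 5, |A ∩ B| = 1; needs A ∩ B = ∅ (|A ∩ B| = 0) — false.
(d) cluster V: |A| = 9, |A ∩ B| = 3; needs |A ∩ B| / |A| < 1/3 — false.

0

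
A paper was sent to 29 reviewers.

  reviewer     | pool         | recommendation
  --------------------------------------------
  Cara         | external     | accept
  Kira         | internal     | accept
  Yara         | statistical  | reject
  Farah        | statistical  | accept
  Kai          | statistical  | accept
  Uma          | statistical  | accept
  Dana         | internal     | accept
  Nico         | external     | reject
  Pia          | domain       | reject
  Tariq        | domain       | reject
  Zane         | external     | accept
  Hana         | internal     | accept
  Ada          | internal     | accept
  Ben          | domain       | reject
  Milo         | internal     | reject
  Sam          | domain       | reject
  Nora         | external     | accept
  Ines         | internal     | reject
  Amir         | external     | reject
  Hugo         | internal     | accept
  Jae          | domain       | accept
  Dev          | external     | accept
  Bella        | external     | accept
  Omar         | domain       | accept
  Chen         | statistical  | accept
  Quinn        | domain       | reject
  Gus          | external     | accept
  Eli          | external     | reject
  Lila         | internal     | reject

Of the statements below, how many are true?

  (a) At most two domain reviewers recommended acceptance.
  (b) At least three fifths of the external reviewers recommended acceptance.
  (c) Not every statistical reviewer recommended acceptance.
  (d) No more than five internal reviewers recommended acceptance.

4

(a) domain: |A| = 7, |A ∩ B| = 2; needs |A ∩ B| ≤ 2 — true.
(b) external: |A| = 9, |A ∩ B| = 6; needs |A ∩ B| / |A| ≥ 3/5 — true.
(c) statistical: |A| = 5, |A ∩ B| = 4; needs A ⊄ B (|A ∖ B| ≥ 1) — true.
(d) internal: |A| = 8, |A ∩ B| = 5; needs |A ∩ B| ≤ 5 — true.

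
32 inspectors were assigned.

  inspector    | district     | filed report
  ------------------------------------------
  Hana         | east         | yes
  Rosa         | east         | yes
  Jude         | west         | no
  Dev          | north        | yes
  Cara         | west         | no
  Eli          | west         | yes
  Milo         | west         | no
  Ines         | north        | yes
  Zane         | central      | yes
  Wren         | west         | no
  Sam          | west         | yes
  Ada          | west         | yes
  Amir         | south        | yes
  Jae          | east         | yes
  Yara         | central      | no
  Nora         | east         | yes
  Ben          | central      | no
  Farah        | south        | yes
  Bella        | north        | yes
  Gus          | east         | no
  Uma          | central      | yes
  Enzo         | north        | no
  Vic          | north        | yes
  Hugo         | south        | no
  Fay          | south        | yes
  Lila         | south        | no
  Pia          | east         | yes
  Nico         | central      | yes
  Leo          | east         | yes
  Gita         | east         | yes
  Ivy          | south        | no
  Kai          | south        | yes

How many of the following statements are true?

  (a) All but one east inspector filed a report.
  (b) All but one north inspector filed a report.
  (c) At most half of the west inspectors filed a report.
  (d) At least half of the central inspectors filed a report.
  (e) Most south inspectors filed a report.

5

(a) east: |A| = 8, |A ∩ B| = 7; needs |A ∖ B| = 1 — true.
(b) north: |A| = 5, |A ∩ B| = 4; needs |A ∖ B| = 1 — true.
(c) west: |A| = 7, |A ∩ B| = 3; needs |A ∩ B| ≤ |A ∖ B| — true.
(d) central: |A| = 5, |A ∩ B| = 3; needs |A ∩ B| ≥ |A ∖ B| — true.
(e) south: |A| = 7, |A ∩ B| = 4; needs |A ∩ B| > |A ∖ B| — true.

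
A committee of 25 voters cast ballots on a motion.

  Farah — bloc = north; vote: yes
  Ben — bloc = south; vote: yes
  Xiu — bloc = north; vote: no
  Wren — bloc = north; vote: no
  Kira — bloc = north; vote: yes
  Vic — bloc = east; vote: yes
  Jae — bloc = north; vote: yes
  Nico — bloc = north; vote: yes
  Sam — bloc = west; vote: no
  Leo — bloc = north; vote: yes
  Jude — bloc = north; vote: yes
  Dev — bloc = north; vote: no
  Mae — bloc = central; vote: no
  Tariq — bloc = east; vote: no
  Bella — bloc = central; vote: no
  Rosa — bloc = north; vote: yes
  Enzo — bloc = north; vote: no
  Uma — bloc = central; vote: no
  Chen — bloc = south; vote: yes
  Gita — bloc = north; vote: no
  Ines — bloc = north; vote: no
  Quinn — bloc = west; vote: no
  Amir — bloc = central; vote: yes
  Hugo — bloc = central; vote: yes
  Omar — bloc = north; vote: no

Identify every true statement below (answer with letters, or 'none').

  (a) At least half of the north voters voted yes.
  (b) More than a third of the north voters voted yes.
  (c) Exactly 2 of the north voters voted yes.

(a), (b)

|A| = 14, |A ∩ B| = 7, |A ∖ B| = 7.
(a) |A ∩ B| ≥ |A ∖ B|: holds.
(b) |A ∩ B| / |A| > 1/3: holds.
(c) |A ∩ B| = 2: fails.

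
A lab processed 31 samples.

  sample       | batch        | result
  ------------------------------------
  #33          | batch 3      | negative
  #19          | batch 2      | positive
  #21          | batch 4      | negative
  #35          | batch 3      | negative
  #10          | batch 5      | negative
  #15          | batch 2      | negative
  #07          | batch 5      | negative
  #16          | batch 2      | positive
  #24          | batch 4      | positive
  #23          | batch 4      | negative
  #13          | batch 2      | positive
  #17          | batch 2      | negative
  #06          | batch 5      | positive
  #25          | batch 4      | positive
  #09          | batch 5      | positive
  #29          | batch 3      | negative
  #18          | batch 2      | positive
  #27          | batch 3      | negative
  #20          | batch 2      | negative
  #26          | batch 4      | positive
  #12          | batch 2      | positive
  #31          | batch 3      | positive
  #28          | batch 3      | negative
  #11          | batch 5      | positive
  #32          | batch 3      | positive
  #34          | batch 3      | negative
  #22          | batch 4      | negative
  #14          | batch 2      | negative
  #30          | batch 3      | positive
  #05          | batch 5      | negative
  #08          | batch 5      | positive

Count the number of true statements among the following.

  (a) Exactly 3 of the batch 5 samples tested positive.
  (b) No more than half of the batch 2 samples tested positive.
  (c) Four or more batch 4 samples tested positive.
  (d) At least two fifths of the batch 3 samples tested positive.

(a) batch 5: |A| = 7, |A ∩ B| = 4; needs |A ∩ B| = 3 — false.
(b) batch 2: |A| = 9, |A ∩ B| = 5; needs |A ∩ B| ≤ |A ∖ B| — false.
(c) batch 4: |A| = 6, |A ∩ B| = 3; needs |A ∩ B| ≥ 4 — false.
(d) batch 3: |A| = 9, |A ∩ B| = 3; needs |A ∩ B| / |A| ≥ 2/5 — false.

0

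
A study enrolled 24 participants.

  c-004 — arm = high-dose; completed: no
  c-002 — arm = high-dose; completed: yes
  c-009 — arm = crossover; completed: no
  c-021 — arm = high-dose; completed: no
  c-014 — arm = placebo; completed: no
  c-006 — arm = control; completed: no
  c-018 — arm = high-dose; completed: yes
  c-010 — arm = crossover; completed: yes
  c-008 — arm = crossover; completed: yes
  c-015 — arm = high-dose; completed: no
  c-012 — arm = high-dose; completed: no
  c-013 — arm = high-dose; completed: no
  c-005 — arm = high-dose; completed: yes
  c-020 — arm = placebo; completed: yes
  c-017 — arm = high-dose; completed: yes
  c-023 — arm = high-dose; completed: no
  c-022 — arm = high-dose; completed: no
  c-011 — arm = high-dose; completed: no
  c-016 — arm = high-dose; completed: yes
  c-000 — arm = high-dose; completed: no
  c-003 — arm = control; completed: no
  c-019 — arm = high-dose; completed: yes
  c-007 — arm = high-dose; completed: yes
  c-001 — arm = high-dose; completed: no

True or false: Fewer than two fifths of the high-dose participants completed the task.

False

'Fewer than two fifths of the high-dose participants completed the task' holds iff |A ∩ B| / |A| < 2/5.
|A| = 17, |A ∩ B| = 7, |A ∖ B| = 10.
|A ∩ B|/|A| = 7/17, so the statement is false.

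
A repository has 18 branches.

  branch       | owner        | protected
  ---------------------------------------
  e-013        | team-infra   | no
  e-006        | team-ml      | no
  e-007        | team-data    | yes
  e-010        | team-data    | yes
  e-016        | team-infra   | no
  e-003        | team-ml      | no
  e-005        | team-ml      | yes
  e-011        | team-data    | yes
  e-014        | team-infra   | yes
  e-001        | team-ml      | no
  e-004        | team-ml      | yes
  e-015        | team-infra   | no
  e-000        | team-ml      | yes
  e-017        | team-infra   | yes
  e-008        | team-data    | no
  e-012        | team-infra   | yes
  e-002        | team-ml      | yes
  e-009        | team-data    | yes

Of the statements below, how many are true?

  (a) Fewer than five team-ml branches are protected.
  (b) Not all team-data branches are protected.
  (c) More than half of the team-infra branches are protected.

(a) team-ml: |A| = 7, |A ∩ B| = 4; needs |A ∩ B| < 5 — true.
(b) team-data: |A| = 5, |A ∩ B| = 4; needs A ⊄ B (|A ∖ B| ≥ 1) — true.
(c) team-infra: |A| = 6, |A ∩ B| = 3; needs |A ∩ B| > |A ∖ B| — false.

2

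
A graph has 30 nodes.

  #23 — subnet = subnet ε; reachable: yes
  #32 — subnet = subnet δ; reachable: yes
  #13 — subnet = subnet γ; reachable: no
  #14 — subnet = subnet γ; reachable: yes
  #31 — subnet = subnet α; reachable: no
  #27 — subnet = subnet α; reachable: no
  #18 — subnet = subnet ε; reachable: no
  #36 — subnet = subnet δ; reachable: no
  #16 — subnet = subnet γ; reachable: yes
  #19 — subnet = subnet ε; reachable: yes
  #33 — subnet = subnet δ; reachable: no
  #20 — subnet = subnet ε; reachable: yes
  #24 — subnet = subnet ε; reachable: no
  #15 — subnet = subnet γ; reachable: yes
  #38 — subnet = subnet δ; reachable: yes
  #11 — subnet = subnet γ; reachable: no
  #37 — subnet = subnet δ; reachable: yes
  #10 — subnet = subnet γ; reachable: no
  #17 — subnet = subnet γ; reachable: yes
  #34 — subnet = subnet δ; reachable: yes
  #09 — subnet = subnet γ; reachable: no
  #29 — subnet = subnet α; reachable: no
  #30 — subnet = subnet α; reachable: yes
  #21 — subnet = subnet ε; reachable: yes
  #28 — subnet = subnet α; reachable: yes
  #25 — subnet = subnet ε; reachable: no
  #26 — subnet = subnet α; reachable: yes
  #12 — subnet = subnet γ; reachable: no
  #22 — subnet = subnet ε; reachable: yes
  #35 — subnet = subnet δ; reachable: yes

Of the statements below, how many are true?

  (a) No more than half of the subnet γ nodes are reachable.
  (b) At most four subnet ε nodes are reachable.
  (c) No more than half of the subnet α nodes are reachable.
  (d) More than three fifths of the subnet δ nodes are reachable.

3

(a) subnet γ: |A| = 9, |A ∩ B| = 4; needs |A ∩ B| ≤ |A ∖ B| — true.
(b) subnet ε: |A| = 8, |A ∩ B| = 5; needs |A ∩ B| ≤ 4 — false.
(c) subnet α: |A| = 6, |A ∩ B| = 3; needs |A ∩ B| ≤ |A ∖ B| — true.
(d) subnet δ: |A| = 7, |A ∩ B| = 5; needs |A ∩ B| / |A| > 3/5 — true.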